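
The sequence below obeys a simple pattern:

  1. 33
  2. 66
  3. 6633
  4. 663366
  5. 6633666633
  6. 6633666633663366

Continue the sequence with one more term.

66336666336633666633666633

This is a Fibonacci-style word recurrence s(k) = s(k−1)·s(k−2): e.g. 66·33 = 6633.
So term 7 is 6633666633663366·6633666633.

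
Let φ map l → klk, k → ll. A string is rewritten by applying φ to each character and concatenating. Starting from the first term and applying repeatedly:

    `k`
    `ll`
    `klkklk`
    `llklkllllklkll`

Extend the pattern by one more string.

Replace each of the 14 characters of llklkllllklkll in place — klk klk ll klk ll klk klk klk klk ll klk ll klk klk — and concatenate.

klkklkllklkllklkklkklkklkllklkllklkklk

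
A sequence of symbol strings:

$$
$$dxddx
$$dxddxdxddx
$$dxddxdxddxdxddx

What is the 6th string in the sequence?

$$dxddxdxddxdxddxdxddxdxddx

Every step adds dxddx to the end: s(k+1) = s(k)·dxddx.
From $$dxddxdxddxdxddx, 2 further steps: $$dxddxdxddxdxddx → $$dxddxdxddxdxddxdxddx → (answer).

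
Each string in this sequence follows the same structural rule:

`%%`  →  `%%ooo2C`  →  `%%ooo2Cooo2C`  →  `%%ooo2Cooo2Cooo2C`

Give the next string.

Every step adds ooo2C to the end: s(k+1) = s(k)·ooo2C.
Applying this once more to %%ooo2Cooo2Cooo2C:

%%ooo2Cooo2Cooo2Cooo2C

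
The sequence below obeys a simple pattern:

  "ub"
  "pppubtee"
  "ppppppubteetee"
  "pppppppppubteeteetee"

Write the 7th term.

ppppppppppppppppppubteeteeteeteeteetee

s(k+1) = ppp·s(k)·tee, so each term gains ppp as a prefix and tee as a suffix.
From pppppppppubteeteetee, 3 further steps: pppppppppubteeteetee → ppppppppppppubteeteeteetee → pppppppppppppppubteeteeteeteetee → (answer).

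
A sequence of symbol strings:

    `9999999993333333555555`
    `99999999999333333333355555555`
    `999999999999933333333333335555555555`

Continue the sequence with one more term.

Reading off run lengths: 9 runs 9, 11, 13; 3 runs 7, 10, 13; 5 runs 6, 8, 10 — each is linear in n, where the shown terms are n = 3, 4, 5.
At n = 6 the blocks have lengths 15, 16, 12.

9999999999999993333333333333333555555555555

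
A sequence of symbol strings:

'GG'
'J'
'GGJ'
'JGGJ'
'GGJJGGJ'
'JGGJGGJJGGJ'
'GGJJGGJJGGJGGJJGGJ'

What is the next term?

Each term (from the third on) is the two preceding terms concatenated in order: term 3 = GG·J = GGJ.
The next term joins JGGJGGJJGGJ and GGJJGGJJGGJGGJJGGJ.

JGGJGGJJGGJGGJJGGJJGGJGGJJGGJ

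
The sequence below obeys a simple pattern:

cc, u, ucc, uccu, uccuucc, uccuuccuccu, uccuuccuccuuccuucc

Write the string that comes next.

uccuuccuccuuccuuccuccuuccuccu

This is a Fibonacci-style word recurrence s(k) = s(k−1)·s(k−2): e.g. u·cc = ucc.
Continuing: uccuuccuccuuccuucc · uccuuccuccu gives term 8.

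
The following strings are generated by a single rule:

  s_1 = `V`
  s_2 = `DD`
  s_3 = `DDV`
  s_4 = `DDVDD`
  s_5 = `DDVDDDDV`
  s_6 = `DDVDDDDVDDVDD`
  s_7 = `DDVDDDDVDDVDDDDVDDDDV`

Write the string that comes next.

Each term (from the third on) is the previous term followed by the one before it: term 3 = DD·V = DDV.
Continuing: DDVDDDDVDDVDDDDVDDDDV · DDVDDDDVDDVDD gives term 8.

DDVDDDDVDDVDDDDVDDDDVDDVDDDDVDDVDD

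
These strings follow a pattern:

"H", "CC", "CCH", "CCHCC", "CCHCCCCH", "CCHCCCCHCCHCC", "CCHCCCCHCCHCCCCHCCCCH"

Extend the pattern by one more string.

From term 3 onward, concatenate the last term with the second-to-last: CC·H = CCH, CCH·CC = CCHCC, …
Continuing: CCHCCCCHCCHCCCCHCCCCH · CCHCCCCHCCHCC gives term 8.

CCHCCCCHCCHCCCCHCCCCHCCHCCCCHCCHCC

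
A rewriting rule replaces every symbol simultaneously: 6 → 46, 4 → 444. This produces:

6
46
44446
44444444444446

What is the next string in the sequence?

44444444444444444444444444444444444444446

φ(44444444444446) expands symbol-by-symbol to 444 444 444 444 444 444 444 444 444 444 444 444 444 46; joining the 14 pieces gives the next term.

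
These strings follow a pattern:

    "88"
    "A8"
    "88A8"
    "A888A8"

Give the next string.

This is a Fibonacci-style word recurrence s(k) = s(k−2)·s(k−1): e.g. 88·A8 = 88A8.
So term 5 is 88A8·A888A8.

88A8A888A8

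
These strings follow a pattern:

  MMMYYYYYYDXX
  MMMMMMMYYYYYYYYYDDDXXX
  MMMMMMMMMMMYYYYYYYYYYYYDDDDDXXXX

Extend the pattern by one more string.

MMMMMMMMMMMMMMMYYYYYYYYYYYYYYYDDDDDDDXXXXX

Term n consists of 4n-1 M's, followed by 3n+3 Y's, followed by 2n-1 D's, followed by n+1 X's (n = 1, 2, …).
Setting n = 4 gives 15, 15, 7, 5 characters in each block.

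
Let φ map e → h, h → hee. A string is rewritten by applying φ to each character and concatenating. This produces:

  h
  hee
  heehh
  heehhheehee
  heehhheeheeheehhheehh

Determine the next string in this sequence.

Rewriting the 21 symbols of heehhheeheeheehhheehh one by one yields hee h h hee hee hee h h hee h h hee h h hee hee hee h h hee hee; concatenated:

heehhheeheeheehhheehhheehhheeheeheehhheehee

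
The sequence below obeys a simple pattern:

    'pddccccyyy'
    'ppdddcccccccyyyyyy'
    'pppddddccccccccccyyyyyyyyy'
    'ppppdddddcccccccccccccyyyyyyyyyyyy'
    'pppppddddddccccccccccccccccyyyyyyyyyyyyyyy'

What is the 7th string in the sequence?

Term n consists of n p's, followed by n+1 d's, followed by 3n+1 c's, followed by 3n y's (n = 1, 2, …).
At n = 7 the blocks have lengths 7, 8, 22, 21.

pppppppddddddddccccccccccccccccccccccyyyyyyyyyyyyyyyyyyyyy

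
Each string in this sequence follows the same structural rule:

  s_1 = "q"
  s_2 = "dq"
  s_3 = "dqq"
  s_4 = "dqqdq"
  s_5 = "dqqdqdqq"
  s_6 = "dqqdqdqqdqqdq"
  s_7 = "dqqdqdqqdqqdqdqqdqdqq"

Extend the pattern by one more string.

From term 3 onward, concatenate the last term with the second-to-last: dq·q = dqq, dqq·dq = dqqdq, …
So term 8 is dqqdqdqqdqqdqdqqdqdqq·dqqdqdqqdqqdq.

dqqdqdqqdqqdqdqqdqdqqdqqdqdqqdqqdq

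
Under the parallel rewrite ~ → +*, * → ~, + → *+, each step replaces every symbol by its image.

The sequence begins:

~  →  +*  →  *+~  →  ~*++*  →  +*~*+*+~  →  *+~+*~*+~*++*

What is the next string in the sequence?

Rewriting the 13 symbols of *+~+*~*+~*++* one by one yields ~ *+ +* *+ ~ +* ~ *+ +* ~ *+ *+ ~; concatenated:

~*++**+~+*~*++*~*+*+~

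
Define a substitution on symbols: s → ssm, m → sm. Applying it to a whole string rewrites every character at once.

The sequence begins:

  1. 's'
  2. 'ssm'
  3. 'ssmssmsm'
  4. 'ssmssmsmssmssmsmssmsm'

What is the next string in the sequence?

ssmssmsmssmssmsmssmsmssmssmsmssmssmsmssmsmssmssmsmssmsm

Replace each of the 21 characters of ssmssmsmssmssmsmssmsm in place — ssm ssm sm ssm ssm sm ssm sm ssm ssm sm ssm ssm sm ssm sm ssm ssm sm ssm sm — and concatenate.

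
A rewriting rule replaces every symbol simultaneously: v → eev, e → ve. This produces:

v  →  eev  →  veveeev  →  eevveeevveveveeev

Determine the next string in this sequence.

φ(eevveeevveveveeev) expands symbol-by-symbol to ve ve eev eev ve ve ve eev eev ve eev ve eev ve ve ve eev; joining the 17 pieces gives the next term.

veveeeveevveveveeeveevveeevveeevveveveeev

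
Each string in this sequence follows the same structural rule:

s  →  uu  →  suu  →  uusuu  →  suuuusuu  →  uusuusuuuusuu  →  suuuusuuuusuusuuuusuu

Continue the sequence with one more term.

Each term (from the third on) is the two preceding terms concatenated in order: term 3 = s·uu = suu.
Continuing: uusuusuuuusuu · suuuusuuuusuusuuuusuu gives term 8.

uusuusuuuusuusuuuusuuuusuusuuuusuu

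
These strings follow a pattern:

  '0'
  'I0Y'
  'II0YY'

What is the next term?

s(k+1) = I·s(k)·Y, so each term gains I as a prefix and Y as a suffix.
One more step from II0YY gives the answer.

III0YYY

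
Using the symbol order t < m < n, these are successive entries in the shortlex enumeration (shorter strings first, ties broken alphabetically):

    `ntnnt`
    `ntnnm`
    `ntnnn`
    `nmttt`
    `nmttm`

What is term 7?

nmtmt

Continuing the enumeration 2 steps past nmttm: nmttm → nmttn → (answer).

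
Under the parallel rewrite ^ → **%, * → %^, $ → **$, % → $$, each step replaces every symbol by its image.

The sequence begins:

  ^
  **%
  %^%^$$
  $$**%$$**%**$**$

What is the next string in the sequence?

**$**$%^%^$$**$**$%^%^$$%^%^**$%^%^**$

φ($$**%$$**%**$**$) expands symbol-by-symbol to **$ **$ %^ %^ $$ **$ **$ %^ %^ $$ %^ %^ **$ %^ %^ **$; joining the 16 pieces gives the next term.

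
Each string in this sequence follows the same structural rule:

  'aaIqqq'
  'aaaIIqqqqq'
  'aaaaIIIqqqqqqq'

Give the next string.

aaaaaIIIIqqqqqqqqq

The n-th term is n+1 a's then n I's then 2n+1 q's (n = 1, 2, …).
For the next term, n = 4, so the run lengths are 5, 4, 9.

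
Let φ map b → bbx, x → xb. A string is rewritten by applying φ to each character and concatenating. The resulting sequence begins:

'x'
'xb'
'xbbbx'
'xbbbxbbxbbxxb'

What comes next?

xbbbxbbxbbxxbbbxbbxxbbbxbbxxbxbbbx

Replace each of the 13 characters of xbbbxbbxbbxxb in place — xb bbx bbx bbx xb bbx bbx xb bbx bbx xb xb bbx — and concatenate.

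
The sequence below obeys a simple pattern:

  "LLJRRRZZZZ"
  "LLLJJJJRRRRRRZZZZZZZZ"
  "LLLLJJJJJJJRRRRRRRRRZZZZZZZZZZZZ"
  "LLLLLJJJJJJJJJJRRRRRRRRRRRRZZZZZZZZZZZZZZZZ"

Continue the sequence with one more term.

Term n consists of n+1 L's, followed by 3n-2 J's, followed by 3n R's, followed by 4n Z's (n = 1, 2, …).
At n = 5 the blocks have lengths 6, 13, 15, 20.

LLLLLLJJJJJJJJJJJJJRRRRRRRRRRRRRRRZZZZZZZZZZZZZZZZZZZZ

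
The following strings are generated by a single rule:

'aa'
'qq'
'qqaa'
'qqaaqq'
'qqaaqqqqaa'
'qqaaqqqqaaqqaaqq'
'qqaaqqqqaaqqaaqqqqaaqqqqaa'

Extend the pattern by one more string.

This is a Fibonacci-style word recurrence s(k) = s(k−1)·s(k−2): e.g. qq·aa = qqaa.
The next term joins qqaaqqqqaaqqaaqqqqaaqqqqaa and qqaaqqqqaaqqaaqq.

qqaaqqqqaaqqaaqqqqaaqqqqaaqqaaqqqqaaqqaaqq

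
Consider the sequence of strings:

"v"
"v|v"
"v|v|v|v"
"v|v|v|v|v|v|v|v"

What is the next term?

v|v|v|v|v|v|v|v|v|v|v|v|v|v|v|v

Each string is two copies of the previous one joined by '|'.
So the next term is two copies of v|v|v|v|v|v|v|v with '|' between the halves.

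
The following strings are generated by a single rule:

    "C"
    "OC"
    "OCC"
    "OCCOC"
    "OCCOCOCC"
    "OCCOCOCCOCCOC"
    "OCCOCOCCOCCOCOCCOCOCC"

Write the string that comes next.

Each term (from the third on) is the previous term followed by the one before it: term 3 = OC·C = OCC.
So term 8 is OCCOCOCCOCCOCOCCOCOCC·OCCOCOCCOCCOC.

OCCOCOCCOCCOCOCCOCOCCOCCOCOCCOCCOC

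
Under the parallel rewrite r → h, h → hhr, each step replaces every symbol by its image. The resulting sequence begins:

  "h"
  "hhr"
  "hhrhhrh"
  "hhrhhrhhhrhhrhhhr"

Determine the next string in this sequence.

Applying the rule to each of the 17 symbols of hhrhhrhhhrhhrhhhr gives the pieces hhr hhr h hhr hhr h hhr hhr hhr h hhr hhr h hhr hhr hhr h, which concatenate to the answer.

hhrhhrhhhrhhrhhhrhhrhhrhhhrhhrhhhrhhrhhrh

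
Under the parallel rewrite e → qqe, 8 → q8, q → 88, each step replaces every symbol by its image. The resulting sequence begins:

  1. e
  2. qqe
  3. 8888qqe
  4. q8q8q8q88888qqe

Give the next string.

88q888q888q888q8q8q8q8q88888qqe

Applying the rule to each of the 15 symbols of q8q8q8q88888qqe gives the pieces 88 q8 88 q8 88 q8 88 q8 q8 q8 q8 q8 88 88 qqe, which concatenate to the answer.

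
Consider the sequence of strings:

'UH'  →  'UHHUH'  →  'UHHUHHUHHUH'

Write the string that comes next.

Every step duplicates the string with 'H' between the halves.
So the next term is two copies of UHHUHHUHHUH with 'H' between the halves.

UHHUHHUHHUHHUHHUHHUHHUH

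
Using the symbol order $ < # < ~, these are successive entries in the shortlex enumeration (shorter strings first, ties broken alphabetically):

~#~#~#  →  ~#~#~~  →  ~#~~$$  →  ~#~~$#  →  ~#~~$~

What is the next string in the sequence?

~#~~#$

The successor of ~#~~$~ increments the rightmost position that isn't already ~ and resets every position after it to $.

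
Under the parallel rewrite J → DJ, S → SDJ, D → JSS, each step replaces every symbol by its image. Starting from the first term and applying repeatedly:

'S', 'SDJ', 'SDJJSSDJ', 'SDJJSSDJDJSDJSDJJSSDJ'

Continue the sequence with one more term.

Replace each of the 21 characters of SDJJSSDJDJSDJSDJJSSDJ in place — SDJ JSS DJ DJ SDJ SDJ JSS DJ JSS DJ SDJ JSS DJ SDJ JSS DJ DJ SDJ SDJ JSS DJ — and concatenate.

SDJJSSDJDJSDJSDJJSSDJJSSDJSDJJSSDJSDJJSSDJDJSDJSDJJSSDJ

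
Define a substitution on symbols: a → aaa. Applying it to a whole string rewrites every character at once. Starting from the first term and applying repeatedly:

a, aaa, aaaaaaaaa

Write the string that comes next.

aaaaaaaaaaaaaaaaaaaaaaaaaaa

Expanding aaaaaaaaa: a→aaa, a→aaa, a→aaa, a→aaa, a→aaa, a→aaa, a→aaa, a→aaa, a→aaa. Concatenated: aaa aaa aaa aaa aaa aaa aaa aaa aaa.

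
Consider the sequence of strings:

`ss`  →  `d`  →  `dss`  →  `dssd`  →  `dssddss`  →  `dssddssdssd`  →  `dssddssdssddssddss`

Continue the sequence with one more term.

From term 3 onward, concatenate the last term with the second-to-last: d·ss = dss, dss·d = dssd, …
So term 8 is dssddssdssddssddss·dssddssdssd.

dssddssdssddssddssdssddssdssd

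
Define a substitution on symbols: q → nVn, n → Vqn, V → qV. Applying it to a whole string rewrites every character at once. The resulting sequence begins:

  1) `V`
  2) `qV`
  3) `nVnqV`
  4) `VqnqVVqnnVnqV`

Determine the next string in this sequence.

Rewriting the 13 symbols of VqnqVVqnnVnqV one by one yields qV nVn Vqn nVn qV qV nVn Vqn Vqn qV Vqn nVn qV; concatenated:

qVnVnVqnnVnqVqVnVnVqnVqnqVVqnnVnqV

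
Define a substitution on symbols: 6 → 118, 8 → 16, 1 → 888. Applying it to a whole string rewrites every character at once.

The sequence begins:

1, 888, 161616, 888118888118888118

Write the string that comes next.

Applying the rule to each of the 18 symbols of 888118888118888118 gives the pieces 16 16 16 888 888 16 16 16 16 888 888 16 16 16 16 888 888 16, which concatenate to the answer.

161616888888161616168888881616161688888816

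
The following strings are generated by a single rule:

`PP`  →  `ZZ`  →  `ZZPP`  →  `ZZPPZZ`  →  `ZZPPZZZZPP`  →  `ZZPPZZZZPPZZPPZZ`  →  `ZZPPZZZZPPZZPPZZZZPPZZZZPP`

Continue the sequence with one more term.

This is a Fibonacci-style word recurrence s(k) = s(k−1)·s(k−2): e.g. ZZ·PP = ZZPP.
The next term joins ZZPPZZZZPPZZPPZZZZPPZZZZPP and ZZPPZZZZPPZZPPZZ.

ZZPPZZZZPPZZPPZZZZPPZZZZPPZZPPZZZZPPZZPPZZ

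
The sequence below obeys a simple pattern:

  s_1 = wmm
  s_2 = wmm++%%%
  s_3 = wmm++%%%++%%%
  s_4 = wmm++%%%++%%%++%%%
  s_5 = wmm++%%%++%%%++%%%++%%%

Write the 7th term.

wmm++%%%++%%%++%%%++%%%++%%%++%%%

Each term is the previous one with ++%%% appended.
From wmm++%%%++%%%++%%%++%%%, 2 further steps: wmm++%%%++%%%++%%%++%%% → wmm++%%%++%%%++%%%++%%%++%%% → (answer).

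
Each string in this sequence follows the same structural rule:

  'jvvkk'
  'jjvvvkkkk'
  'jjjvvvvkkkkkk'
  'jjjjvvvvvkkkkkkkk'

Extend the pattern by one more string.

Reading off run lengths: j runs 1, 2, 3, 4; v runs 2, 3, 4, 5; k runs 2, 4, 6, 8 — each is linear in n (n = 1, 2, …).
At n = 5 the blocks have lengths 5, 6, 10.

jjjjjvvvvvvkkkkkkkkkk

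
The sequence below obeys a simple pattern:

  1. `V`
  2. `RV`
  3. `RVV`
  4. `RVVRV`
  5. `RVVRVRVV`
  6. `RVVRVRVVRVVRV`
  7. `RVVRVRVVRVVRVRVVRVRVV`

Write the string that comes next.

RVVRVRVVRVVRVRVVRVRVVRVVRVRVVRVVRV

This is a Fibonacci-style word recurrence s(k) = s(k−1)·s(k−2): e.g. RV·V = RVV.
Continuing: RVVRVRVVRVVRVRVVRVRVV · RVVRVRVVRVVRV gives term 8.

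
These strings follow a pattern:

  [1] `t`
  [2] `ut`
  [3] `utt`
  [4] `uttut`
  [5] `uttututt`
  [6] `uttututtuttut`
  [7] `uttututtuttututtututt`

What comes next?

uttututtuttututtututtuttututtuttut

Each term (from the third on) is the previous term followed by the one before it: term 3 = ut·t = utt.
So term 8 is uttututtuttututtututt·uttututtuttut.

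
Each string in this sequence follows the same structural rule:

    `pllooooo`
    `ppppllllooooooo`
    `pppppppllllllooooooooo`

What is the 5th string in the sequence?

pppppppppppppllllllllllooooooooooooo

Term n consists of 3n-2 p's, followed by 2n l's, followed by 2n+3 o's (n = 1, 2, …).
At n = 5 the blocks have lengths 13, 10, 13.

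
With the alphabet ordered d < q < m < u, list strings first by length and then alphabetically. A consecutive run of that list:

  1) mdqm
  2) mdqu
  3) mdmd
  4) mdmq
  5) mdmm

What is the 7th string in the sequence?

Continuing the enumeration 2 steps past mdmm: mdmm → mdmu → (answer).

mdud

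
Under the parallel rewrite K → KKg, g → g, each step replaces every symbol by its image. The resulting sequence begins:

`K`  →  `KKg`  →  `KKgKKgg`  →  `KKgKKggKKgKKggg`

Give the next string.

KKgKKggKKgKKgggKKgKKggKKgKKgggg

Applying the rule to each of the 15 symbols of KKgKKggKKgKKggg gives the pieces KKg KKg g KKg KKg g g KKg KKg g KKg KKg g g g, which concatenate to the answer.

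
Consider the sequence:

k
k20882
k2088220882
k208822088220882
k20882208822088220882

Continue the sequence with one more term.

Every step adds 20882 to the end: s(k+1) = s(k)·20882.
Applying this once more to k20882208822088220882:

k2088220882208822088220882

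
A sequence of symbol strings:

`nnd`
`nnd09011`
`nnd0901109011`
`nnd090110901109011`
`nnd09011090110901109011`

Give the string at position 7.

Every step adds 09011 to the end: s(k+1) = s(k)·09011.
From nnd09011090110901109011, 2 further steps: nnd09011090110901109011 → nnd0901109011090110901109011 → (answer).

nnd090110901109011090110901109011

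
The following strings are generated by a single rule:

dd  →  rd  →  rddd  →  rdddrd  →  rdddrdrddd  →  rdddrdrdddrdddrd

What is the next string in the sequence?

rdddrdrdddrdddrdrdddrdrddd

This is a Fibonacci-style word recurrence s(k) = s(k−1)·s(k−2): e.g. rd·dd = rddd.
The next term joins rdddrdrdddrdddrd and rdddrdrddd.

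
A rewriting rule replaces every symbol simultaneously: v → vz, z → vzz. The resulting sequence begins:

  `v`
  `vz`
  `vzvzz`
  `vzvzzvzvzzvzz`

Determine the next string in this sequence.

Replace each of the 13 characters of vzvzzvzvzzvzz in place — vz vzz vz vzz vzz vz vzz vz vzz vzz vz vzz vzz — and concatenate.

vzvzzvzvzzvzzvzvzzvzvzzvzzvzvzzvzz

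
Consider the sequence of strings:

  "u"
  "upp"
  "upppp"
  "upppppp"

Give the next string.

upppppppp

Every step adds pp to the end: s(k+1) = s(k)·pp.
One more step from upppppp gives the answer.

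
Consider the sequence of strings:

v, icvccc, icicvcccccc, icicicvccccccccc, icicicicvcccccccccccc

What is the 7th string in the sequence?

s(k+1) = ic·s(k)·ccc, so each term gains ic as a prefix and ccc as a suffix.
From icicicicvcccccccccccc, 2 further steps: icicicicvcccccccccccc → icicicicicvccccccccccccccc → (answer).

icicicicicicvcccccccccccccccccc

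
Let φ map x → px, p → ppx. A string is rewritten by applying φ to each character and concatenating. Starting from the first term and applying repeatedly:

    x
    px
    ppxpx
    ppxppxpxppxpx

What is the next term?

Rewriting the 13 symbols of ppxppxpxppxpx one by one yields ppx ppx px ppx ppx px ppx px ppx ppx px ppx px; concatenated:

ppxppxpxppxppxpxppxpxppxppxpxppxpx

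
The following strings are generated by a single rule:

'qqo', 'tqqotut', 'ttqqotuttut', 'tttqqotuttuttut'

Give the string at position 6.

tttttqqotuttuttuttuttut

Each term wraps the previous one in t on the left and tut on the right.
From tttqqotuttuttut, 2 further steps: tttqqotuttuttut → ttttqqotuttuttuttut → (answer).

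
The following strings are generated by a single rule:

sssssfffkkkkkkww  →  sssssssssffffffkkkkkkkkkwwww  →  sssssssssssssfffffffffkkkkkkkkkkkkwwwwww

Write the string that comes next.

Term n consists of 4n+1 s's, followed by 3n f's, followed by 3n+3 k's, followed by 2n w's (n = 1, 2, …).
Setting n = 4 gives 17, 12, 15, 8 characters in each block.

sssssssssssssssssffffffffffffkkkkkkkkkkkkkkkwwwwwwww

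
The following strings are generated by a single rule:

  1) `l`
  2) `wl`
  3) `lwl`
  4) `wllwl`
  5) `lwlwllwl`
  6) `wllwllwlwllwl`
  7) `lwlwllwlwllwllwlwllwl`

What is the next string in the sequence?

Each term (from the third on) is the two preceding terms concatenated in order: term 3 = l·wl = lwl.
So term 8 is wllwllwlwllwl·lwlwllwlwllwllwlwllwl.

wllwllwlwllwllwlwllwlwllwllwlwllwl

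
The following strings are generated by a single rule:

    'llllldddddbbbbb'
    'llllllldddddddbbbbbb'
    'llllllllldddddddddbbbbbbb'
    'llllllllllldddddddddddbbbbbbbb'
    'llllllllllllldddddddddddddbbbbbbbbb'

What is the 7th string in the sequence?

llllllllllllllllldddddddddddddddddbbbbbbbbbbb

Term n consists of 2n+1 l's, followed by 2n+1 d's, followed by n+3 b's, where the shown terms are n = 2, 3, 4, 5, 6.
Setting n = 8 gives 17, 17, 11 characters in each block.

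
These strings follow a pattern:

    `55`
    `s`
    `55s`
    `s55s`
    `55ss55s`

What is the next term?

s55s55ss55s

This is a Fibonacci-style word recurrence s(k) = s(k−2)·s(k−1): e.g. 55·s = 55s.
So term 6 is s55s·55ss55s.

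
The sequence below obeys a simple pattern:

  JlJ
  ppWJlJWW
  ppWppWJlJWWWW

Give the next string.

Every step adds ppW to the front and WW to the end of the previous string.
Applying this once more to ppWppWJlJWWWW:

ppWppWppWJlJWWWWWW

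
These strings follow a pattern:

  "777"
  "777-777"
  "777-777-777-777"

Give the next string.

Every step duplicates the string with '-' between the halves.
Doubling 777-777-777-777 with '-' between the halves:

777-777-777-777-777-777-777-777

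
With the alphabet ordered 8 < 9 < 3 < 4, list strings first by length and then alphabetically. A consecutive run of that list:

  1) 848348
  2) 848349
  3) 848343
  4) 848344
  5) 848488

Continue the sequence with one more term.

848489

The successor of 848488 increments the rightmost position that isn't already 4 and resets every position after it to 8.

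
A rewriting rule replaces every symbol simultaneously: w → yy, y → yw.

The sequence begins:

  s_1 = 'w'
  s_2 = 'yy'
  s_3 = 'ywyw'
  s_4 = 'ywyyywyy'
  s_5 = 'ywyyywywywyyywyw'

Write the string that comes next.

φ(ywyyywywywyyywyw) expands symbol-by-symbol to yw yy yw yw yw yy yw yy yw yy yw yw yw yy yw yy; joining the 16 pieces gives the next term.

ywyyywywywyyywyyywyyywywywyyywyy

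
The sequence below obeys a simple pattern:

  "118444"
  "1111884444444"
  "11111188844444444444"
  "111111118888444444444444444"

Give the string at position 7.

111111111111118888888444444444444444444444444444

Term n consists of 2n 1's, followed by n 8's, followed by 4n-1 4's (n = 1, 2, …).
Setting n = 7 gives 14, 7, 27 characters in each block.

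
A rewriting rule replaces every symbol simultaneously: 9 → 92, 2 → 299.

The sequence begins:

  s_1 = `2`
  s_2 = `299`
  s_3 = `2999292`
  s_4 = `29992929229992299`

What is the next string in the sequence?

Replace each of the 17 characters of 29992929229992299 in place — 299 92 92 92 299 92 299 92 299 299 92 92 92 299 299 92 92 — and concatenate.

29992929229992299922992999292922992999292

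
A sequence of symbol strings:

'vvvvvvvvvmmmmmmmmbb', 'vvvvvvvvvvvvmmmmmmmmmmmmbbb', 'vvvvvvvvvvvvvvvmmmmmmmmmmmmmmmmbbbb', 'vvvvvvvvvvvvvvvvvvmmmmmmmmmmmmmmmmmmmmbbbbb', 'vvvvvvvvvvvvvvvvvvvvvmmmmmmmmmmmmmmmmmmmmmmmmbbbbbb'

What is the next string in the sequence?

Each string has the form v^{3n+3} m^{4n} b^{n}, where the shown terms are n = 2, 3, 4, 5, 6.
At n = 7 the blocks have lengths 24, 28, 7.

vvvvvvvvvvvvvvvvvvvvvvvvmmmmmmmmmmmmmmmmmmmmmmmmmmmmbbbbbbb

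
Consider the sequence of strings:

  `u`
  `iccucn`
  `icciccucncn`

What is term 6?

Each term wraps the previous one in icc on the left and cn on the right.
From icciccucncn, 3 further steps: icciccucncn → iccicciccucncncn → icciccicciccucncncncn → (answer).

iccicciccicciccucncncncncn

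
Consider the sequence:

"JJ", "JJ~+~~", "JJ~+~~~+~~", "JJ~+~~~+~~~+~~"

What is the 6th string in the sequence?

JJ~+~~~+~~~+~~~+~~~+~~

Every step adds ~+~~ to the end: s(k+1) = s(k)·~+~~.
From JJ~+~~~+~~~+~~, 2 further steps: JJ~+~~~+~~~+~~ → JJ~+~~~+~~~+~~~+~~ → (answer).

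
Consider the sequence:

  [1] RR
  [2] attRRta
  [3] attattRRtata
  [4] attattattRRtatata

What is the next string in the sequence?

Every step adds att to the front and ta to the end of the previous string.
So the next term is att·attattattRRtatata·ta.

attattattattRRtatatata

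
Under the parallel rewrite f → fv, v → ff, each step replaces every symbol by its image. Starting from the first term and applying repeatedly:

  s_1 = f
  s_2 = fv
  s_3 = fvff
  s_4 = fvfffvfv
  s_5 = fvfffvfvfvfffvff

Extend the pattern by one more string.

fvfffvfvfvfffvfffvfffvfvfvfffvfv

Applying the rule to each of the 16 symbols of fvfffvfvfvfffvff gives the pieces fv ff fv fv fv ff fv ff fv ff fv fv fv ff fv fv, which concatenate to the answer.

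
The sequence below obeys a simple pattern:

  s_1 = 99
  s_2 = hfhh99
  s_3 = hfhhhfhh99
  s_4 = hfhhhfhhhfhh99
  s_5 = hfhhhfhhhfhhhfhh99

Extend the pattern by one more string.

The strings grow by a fixed prefix hfhh each time.
One more step from hfhhhfhhhfhhhfhh99 gives the answer.

hfhhhfhhhfhhhfhhhfhh99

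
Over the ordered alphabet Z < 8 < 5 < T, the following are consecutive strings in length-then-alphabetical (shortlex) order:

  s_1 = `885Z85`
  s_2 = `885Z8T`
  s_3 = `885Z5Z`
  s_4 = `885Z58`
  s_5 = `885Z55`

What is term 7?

885ZTZ

Advancing 2 positions from 885Z55 through 885Z55 → 885Z5T reaches term 7.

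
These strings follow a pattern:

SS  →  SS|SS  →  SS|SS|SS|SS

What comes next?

SS|SS|SS|SS|SS|SS|SS|SS

s(k+1) = s(k)·|·s(k) — each term doubles the last with '|' between the halves.
So the next term is two copies of SS|SS|SS|SS with '|' between the halves.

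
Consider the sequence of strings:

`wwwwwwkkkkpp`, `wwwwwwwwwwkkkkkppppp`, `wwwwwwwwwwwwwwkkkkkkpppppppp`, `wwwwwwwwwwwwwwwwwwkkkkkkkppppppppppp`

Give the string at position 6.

wwwwwwwwwwwwwwwwwwwwwwwwwwkkkkkkkkkppppppppppppppppp

The n-th term is 4n+2 w's then n+3 k's then 3n-1 p's (n = 1, 2, …).
Setting n = 6 gives 26, 9, 17 characters in each block.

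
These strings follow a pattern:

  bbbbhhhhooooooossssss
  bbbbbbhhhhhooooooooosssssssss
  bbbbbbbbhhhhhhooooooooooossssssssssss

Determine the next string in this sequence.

bbbbbbbbbbhhhhhhhooooooooooooosssssssssssssss

Each string has the form b^{2n} h^{n+2} o^{2n+3} s^{3n}, where the shown terms are n = 2, 3, 4.
At n = 5 the blocks have lengths 10, 7, 13, 15.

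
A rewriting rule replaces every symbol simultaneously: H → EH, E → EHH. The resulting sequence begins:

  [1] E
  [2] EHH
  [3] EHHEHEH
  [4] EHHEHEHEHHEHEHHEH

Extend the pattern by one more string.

Replace each of the 17 characters of EHHEHEHEHHEHEHHEH in place — EHH EH EH EHH EH EHH EH EHH EH EH EHH EH EHH EH EH EHH EH — and concatenate.

EHHEHEHEHHEHEHHEHEHHEHEHEHHEHEHHEHEHEHHEH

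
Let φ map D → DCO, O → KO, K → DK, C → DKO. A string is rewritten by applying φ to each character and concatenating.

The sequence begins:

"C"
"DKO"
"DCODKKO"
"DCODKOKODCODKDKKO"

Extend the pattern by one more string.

Applying the rule to each of the 17 symbols of DCODKOKODCODKDKKO gives the pieces DCO DKO KO DCO DK KO DK KO DCO DKO KO DCO DK DCO DK DK KO, which concatenate to the answer.

DCODKOKODCODKKODKKODCODKOKODCODKDCODKDKKO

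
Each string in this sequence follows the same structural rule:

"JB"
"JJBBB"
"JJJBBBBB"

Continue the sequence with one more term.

JJJJBBBBBBB

Reading off run lengths: J runs 1, 2, 3; B runs 1, 3, 5 — each is linear in n (n = 1, 2, …).
At n = 4 the blocks have lengths 4, 7.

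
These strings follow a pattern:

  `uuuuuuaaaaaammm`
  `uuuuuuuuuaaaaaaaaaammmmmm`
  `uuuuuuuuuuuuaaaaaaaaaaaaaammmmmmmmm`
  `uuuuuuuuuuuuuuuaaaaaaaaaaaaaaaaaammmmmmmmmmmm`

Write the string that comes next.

Reading off run lengths: u runs 6, 9, 12, 15; a runs 6, 10, 14, 18; m runs 3, 6, 9, 12 — each is linear in n (n = 1, 2, …).
Setting n = 5 gives 18, 22, 15 characters in each block.

uuuuuuuuuuuuuuuuuuaaaaaaaaaaaaaaaaaaaaaammmmmmmmmmmmmmm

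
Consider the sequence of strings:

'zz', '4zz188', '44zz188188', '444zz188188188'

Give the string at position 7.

444444zz188188188188188188

s(k+1) = 4·s(k)·188, so each term gains 4 as a prefix and 188 as a suffix.
From 444zz188188188, 3 further steps: 444zz188188188 → 4444zz188188188188 → 44444zz188188188188188 → (answer).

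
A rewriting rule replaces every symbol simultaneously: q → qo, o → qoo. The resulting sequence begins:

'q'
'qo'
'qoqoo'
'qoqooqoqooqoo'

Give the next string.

φ(qoqooqoqooqoo) expands symbol-by-symbol to qo qoo qo qoo qoo qo qoo qo qoo qoo qo qoo qoo; joining the 13 pieces gives the next term.

qoqooqoqooqooqoqooqoqooqooqoqooqoo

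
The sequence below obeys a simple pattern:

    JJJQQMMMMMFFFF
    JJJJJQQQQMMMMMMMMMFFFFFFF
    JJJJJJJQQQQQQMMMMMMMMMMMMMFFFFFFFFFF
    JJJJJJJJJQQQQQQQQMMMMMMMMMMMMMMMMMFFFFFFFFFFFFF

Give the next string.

Reading off run lengths: J runs 3, 5, 7, 9; Q runs 2, 4, 6, 8; M runs 5, 9, 13, 17; F runs 4, 7, 10, 13 — each is linear in n (n = 1, 2, …).
At n = 5 the blocks have lengths 11, 10, 21, 16.

JJJJJJJJJJJQQQQQQQQQQMMMMMMMMMMMMMMMMMMMMMFFFFFFFFFFFFFFFF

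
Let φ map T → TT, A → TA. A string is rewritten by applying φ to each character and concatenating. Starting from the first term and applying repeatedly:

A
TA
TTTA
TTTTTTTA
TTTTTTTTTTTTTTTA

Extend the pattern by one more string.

TTTTTTTTTTTTTTTTTTTTTTTTTTTTTTTA

Replace each of the 16 characters of TTTTTTTTTTTTTTTA in place — TT TT TT TT TT TT TT TT TT TT TT TT TT TT TT TA — and concatenate.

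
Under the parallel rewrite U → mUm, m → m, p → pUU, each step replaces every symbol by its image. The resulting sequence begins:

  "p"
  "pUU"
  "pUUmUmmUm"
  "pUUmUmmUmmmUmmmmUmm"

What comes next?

Rewriting the 19 symbols of pUUmUmmUmmmUmmmmUmm one by one yields pUU mUm mUm m mUm m m mUm m m m mUm m m m m mUm m m; concatenated:

pUUmUmmUmmmUmmmmUmmmmmUmmmmmmUmmm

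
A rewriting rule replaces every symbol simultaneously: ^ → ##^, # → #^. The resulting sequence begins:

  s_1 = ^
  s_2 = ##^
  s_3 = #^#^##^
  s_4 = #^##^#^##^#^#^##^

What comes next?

#^##^#^#^##^#^##^#^#^##^#^##^#^##^#^#^##^

Applying the rule to each of the 17 symbols of #^##^#^##^#^#^##^ gives the pieces #^ ##^ #^ #^ ##^ #^ ##^ #^ #^ ##^ #^ ##^ #^ ##^ #^ #^ ##^, which concatenate to the answer.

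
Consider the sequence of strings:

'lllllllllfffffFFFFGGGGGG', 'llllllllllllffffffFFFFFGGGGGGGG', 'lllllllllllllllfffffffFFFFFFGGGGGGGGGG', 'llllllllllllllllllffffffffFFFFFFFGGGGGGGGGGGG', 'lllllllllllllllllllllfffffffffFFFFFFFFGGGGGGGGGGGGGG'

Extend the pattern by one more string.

llllllllllllllllllllllllffffffffffFFFFFFFFFGGGGGGGGGGGGGGGG

Reading off run lengths: l runs 9, 12, 15, 18, 21; f runs 5, 6, 7, 8, 9; F runs 4, 5, 6, 7, 8; G runs 6, 8, 10, 12, 14 — each is linear in n, where the shown terms are n = 3, 4, 5, 6, 7.
Setting n = 8 gives 24, 10, 9, 16 characters in each block.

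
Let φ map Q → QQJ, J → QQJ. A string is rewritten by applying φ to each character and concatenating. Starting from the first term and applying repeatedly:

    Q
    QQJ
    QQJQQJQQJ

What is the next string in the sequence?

QQJQQJQQJQQJQQJQQJQQJQQJQQJ

Apply φ to QQJQQJQQJ symbol by symbol: Q→QQJ, Q→QQJ, J→QQJ, Q→QQJ, Q→QQJ, J→QQJ, Q→QQJ, Q→QQJ, J→QQJ; joined: QQJ QQJ QQJ QQJ QQJ QQJ QQJ QQJ QQJ.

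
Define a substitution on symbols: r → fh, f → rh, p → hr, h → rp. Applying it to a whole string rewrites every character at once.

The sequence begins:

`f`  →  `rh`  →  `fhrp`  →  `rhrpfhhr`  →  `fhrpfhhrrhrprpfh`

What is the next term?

φ(fhrpfhhrrhrprpfh) expands symbol-by-symbol to rh rp fh hr rh rp rp fh fh rp fh hr fh hr rh rp; joining the 16 pieces gives the next term.

rhrpfhhrrhrprpfhfhrpfhhrfhhrrhrp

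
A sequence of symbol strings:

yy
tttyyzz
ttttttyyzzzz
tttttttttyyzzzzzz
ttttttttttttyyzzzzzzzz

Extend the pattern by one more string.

Each term wraps the previous one in ttt on the left and zz on the right.
Applying this once more to ttttttttttttyyzzzzzzzz:

tttttttttttttttyyzzzzzzzzzz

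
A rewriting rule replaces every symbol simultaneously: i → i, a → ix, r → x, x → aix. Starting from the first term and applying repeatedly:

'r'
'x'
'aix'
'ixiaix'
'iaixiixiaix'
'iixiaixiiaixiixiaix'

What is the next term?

φ(iixiaixiiaixiixiaix) expands symbol-by-symbol to i i aix i ix i aix i i ix i aix i i aix i ix i aix; joining the 19 pieces gives the next term.

iiaixiixiaixiiixiaixiiaixiixiaix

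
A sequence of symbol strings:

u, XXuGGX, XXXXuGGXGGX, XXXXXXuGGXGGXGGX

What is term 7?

Every step adds XX to the front and GGX to the end of the previous string.
From XXXXXXuGGXGGXGGX, 3 further steps: XXXXXXuGGXGGXGGX → XXXXXXXXuGGXGGXGGXGGX → XXXXXXXXXXuGGXGGXGGXGGXGGX → (answer).

XXXXXXXXXXXXuGGXGGXGGXGGXGGXGGX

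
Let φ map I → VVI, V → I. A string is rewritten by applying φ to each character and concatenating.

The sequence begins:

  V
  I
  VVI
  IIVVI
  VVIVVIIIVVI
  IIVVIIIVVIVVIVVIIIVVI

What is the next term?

Rewriting the 21 symbols of IIVVIIIVVIVVIVVIIIVVI one by one yields VVI VVI I I VVI VVI VVI I I VVI I I VVI I I VVI VVI VVI I I VVI; concatenated:

VVIVVIIIVVIVVIVVIIIVVIIIVVIIIVVIVVIVVIIIVVI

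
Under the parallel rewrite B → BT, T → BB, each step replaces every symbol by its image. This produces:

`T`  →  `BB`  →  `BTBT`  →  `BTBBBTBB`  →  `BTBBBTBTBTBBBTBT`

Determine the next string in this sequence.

BTBBBTBTBTBBBTBBBTBBBTBTBTBBBTBB

Applying the rule to each of the 16 symbols of BTBBBTBTBTBBBTBT gives the pieces BT BB BT BT BT BB BT BB BT BB BT BT BT BB BT BB, which concatenate to the answer.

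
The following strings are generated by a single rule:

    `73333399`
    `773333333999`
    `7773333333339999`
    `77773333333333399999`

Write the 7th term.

Term n consists of n-1 7's, followed by 2n+1 3's, followed by n 9's, where the shown terms are n = 2, 3, 4, 5.
Setting n = 8 gives 7, 17, 8 characters in each block.

77777773333333333333333399999999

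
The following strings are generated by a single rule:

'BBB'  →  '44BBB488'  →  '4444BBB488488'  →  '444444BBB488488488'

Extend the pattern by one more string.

44444444BBB488488488488

s(k+1) = 44·s(k)·488, so each term gains 44 as a prefix and 488 as a suffix.
So the next term is 44·444444BBB488488488·488.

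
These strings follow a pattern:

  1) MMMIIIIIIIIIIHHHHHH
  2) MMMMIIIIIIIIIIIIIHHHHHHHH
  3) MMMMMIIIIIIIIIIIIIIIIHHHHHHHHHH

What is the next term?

MMMMMMIIIIIIIIIIIIIIIIIIIHHHHHHHHHHHH

Reading off run lengths: M runs 3, 4, 5; I runs 10, 13, 16; H runs 6, 8, 10 — each is linear in n, where the shown terms are n = 3, 4, 5.
At n = 6 the blocks have lengths 6, 19, 12.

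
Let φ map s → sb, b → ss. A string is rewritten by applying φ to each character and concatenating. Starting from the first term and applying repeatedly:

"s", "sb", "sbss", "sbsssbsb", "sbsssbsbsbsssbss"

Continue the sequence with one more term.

Rewriting the 16 symbols of sbsssbsbsbsssbss one by one yields sb ss sb sb sb ss sb ss sb ss sb sb sb ss sb sb; concatenated:

sbsssbsbsbsssbsssbsssbsbsbsssbsb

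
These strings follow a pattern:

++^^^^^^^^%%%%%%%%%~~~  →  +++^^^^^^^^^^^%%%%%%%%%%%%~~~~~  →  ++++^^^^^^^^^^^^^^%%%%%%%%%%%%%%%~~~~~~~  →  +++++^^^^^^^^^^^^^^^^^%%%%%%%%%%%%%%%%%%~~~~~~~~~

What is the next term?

Term n consists of n +'s, followed by 3n+2 ^'s, followed by 3n+3 %'s, followed by 2n-1 ~'s, where the shown terms are n = 2, 3, 4, 5.
Setting n = 6 gives 6, 20, 21, 11 characters in each block.

++++++^^^^^^^^^^^^^^^^^^^^%%%%%%%%%%%%%%%%%%%%%~~~~~~~~~~~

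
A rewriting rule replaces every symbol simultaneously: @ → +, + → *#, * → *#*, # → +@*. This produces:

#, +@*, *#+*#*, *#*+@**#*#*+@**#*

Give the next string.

*#*+@**#**#+*#**#*+@**#*+@**#**#+*#**#*+@**#*

Applying the rule to each of the 17 symbols of *#*+@**#*#*+@**#* gives the pieces *#* +@* *#* *# + *#* *#* +@* *#* +@* *#* *# + *#* *#* +@* *#*, which concatenate to the answer.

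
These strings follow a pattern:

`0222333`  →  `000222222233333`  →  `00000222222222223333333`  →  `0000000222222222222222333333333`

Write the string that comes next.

000000000222222222222222222233333333333

The n-th term is 2n-1 0's then 4n-1 2's then 2n+1 3's (n = 1, 2, …).
At n = 5 the blocks have lengths 9, 19, 11.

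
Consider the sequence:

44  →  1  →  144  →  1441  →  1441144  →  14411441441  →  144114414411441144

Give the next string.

14411441441144114414411441441

Each term (from the third on) is the previous term followed by the one before it: term 3 = 1·44 = 144.
Continuing: 144114414411441144 · 14411441441 gives term 8.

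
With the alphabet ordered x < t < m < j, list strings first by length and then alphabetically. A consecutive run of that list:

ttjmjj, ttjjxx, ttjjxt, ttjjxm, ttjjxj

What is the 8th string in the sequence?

ttjjtm

Continuing the enumeration 3 steps past ttjjxj: ttjjxj → ttjjtx → ttjjtt → (answer).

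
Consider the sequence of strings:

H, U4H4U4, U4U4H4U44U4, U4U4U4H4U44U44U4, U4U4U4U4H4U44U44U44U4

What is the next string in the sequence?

U4U4U4U4U4H4U44U44U44U44U4

Each term wraps the previous one in U4 on the left and 4U4 on the right.
So the next term is U4·U4U4U4U4H4U44U44U44U4·4U4.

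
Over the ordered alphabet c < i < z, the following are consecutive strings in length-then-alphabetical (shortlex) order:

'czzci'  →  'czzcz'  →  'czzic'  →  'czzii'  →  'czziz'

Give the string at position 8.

czzzz

Advancing 3 positions from czziz through czziz → czzzc → czzzi reaches term 8.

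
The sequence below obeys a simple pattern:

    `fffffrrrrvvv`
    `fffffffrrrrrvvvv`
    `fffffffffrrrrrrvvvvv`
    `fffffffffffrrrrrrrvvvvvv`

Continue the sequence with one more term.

Each string has the form f^{2n-1} r^{n+1} v^{n}, where the shown terms are n = 3, 4, 5, 6.
For the next term, n = 7, so the run lengths are 13, 8, 7.

fffffffffffffrrrrrrrrvvvvvvv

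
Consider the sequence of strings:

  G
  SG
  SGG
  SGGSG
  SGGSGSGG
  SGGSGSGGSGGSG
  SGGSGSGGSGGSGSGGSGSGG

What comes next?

SGGSGSGGSGGSGSGGSGSGGSGGSGSGGSGGSG

Each term (from the third on) is the previous term followed by the one before it: term 3 = SG·G = SGG.
So term 8 is SGGSGSGGSGGSGSGGSGSGG·SGGSGSGGSGGSG.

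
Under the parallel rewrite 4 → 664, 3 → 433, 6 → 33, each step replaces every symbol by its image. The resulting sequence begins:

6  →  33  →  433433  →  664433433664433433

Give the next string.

33336646644334336644334333333664664433433664433433

φ(664433433664433433) expands symbol-by-symbol to 33 33 664 664 433 433 664 433 433 33 33 664 664 433 433 664 433 433; joining the 18 pieces gives the next term.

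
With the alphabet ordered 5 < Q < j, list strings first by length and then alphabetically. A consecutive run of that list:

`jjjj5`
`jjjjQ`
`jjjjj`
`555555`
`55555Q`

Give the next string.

55555j

Treat 55555Q as a base-3 numeral over the given alphabet and add one, carrying through any trailing j's.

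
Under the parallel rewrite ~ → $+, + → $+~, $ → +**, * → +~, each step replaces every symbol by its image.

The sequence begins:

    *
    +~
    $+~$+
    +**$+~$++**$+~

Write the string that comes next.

Applying the rule to each of the 14 symbols of +**$+~$++**$+~ gives the pieces $+~ +~ +~ +** $+~ $+ +** $+~ $+~ +~ +~ +** $+~ $+, which concatenate to the answer.

$+~+~+~+**$+~$++**$+~$+~+~+~+**$+~$+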